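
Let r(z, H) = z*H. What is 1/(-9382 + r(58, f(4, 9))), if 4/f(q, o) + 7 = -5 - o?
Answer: -21/197254 ≈ -0.00010646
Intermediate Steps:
f(q, o) = 4/(-12 - o) (f(q, o) = 4/(-7 + (-5 - o)) = 4/(-12 - o))
r(z, H) = H*z
1/(-9382 + r(58, f(4, 9))) = 1/(-9382 - 4/(12 + 9)*58) = 1/(-9382 - 4/21*58) = 1/(-9382 - 232/21) = 1/(-197254/21) = -21/197254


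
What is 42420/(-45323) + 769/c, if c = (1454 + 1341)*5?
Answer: -557966113/633388925 ≈ -0.88092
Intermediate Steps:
c = 13975 (c = 2795*5 = 13975)
42420/(-45323) + 769/c = 42420/(-45323) + 769/13975 = 42420*(-1/45323) + 769*(1/13975) = -42420/45323 + 769/13975 = -557966113/633388925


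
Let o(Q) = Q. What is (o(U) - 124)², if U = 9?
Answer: 13225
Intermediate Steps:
(o(U) - 124)² = (9 - 124)² = (-115)² = 13225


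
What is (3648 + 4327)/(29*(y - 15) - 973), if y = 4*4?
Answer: -7975/944 ≈ -8.4481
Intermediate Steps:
y = 16
(3648 + 4327)/(29*(y - 15) - 973) = (3648 + 4327)/(29*(16 - 15) - 973) = 7975/(29*1 - 973) = 7975/(29 - 973) = 7975/(-944) = 7975*(-1/944) = -7975/944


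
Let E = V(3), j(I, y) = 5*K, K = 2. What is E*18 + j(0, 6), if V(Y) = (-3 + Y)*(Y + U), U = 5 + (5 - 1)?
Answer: 10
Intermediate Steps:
j(I, y) = 10 (j(I, y) = 5*2 = 10)
U = 9 (U = 5 + 4 = 9)
V(Y) = (-3 + Y)*(9 + Y) (V(Y) = (-3 + Y)*(Y + 9) = (-3 + Y)*(9 + Y))
E = 0 (E = -27 + 3² + 6*3 = -27 + 9 + 18 = 0)
E*18 + j(0, 6) = 0*18 + 10 = 0 + 10 = 10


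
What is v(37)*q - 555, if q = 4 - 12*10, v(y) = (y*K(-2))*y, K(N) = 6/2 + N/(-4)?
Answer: -556369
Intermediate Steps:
K(N) = 3 - N/4 (K(N) = 6*(1/2) + N*(-1/4) = 3 - N/4)
v(y) = 7*y**2/2 (v(y) = (y*(3 - 1/4*(-2)))*y = (y*(3 + 1/2))*y = (y*(7/2))*y = (7*y/2)*y = 7*y**2/2)
q = -116 (q = 4 - 120 = -116)
v(37)*q - 555 = ((7/2)*37**2)*(-116) - 555 = ((7/2)*1369)*(-116) - 555 = (9583/2)*(-116) - 555 = -555814 - 555 = -556369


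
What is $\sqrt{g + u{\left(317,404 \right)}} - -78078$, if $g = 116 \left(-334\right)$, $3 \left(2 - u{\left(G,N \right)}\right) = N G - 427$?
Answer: $78078 + 13 i \sqrt{481} \approx 78078.0 + 285.11 i$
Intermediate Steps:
$u{\left(G,N \right)} = \frac{433}{3} - \frac{G N}{3}$ ($u{\left(G,N \right)} = 2 - \frac{N G - 427}{3} = 2 - \frac{G N - 427}{3} = 2 - \frac{-427 + G N}{3} = 2 - \left(- \frac{427}{3} + \frac{G N}{3}\right) = \frac{433}{3} - \frac{G N}{3}$)
$g = -38744$
$\sqrt{g + u{\left(317,404 \right)}} - -78078 = \sqrt{-38744 + \left(\frac{433}{3} - \frac{317}{3} \cdot 404\right)} - -78078 = \sqrt{-38744 + \left(\frac{433}{3} - \frac{128068}{3}\right)} + 78078 = \sqrt{-38744 - 42545} + 78078 = \sqrt{-81289} + 78078 = 13 i \sqrt{481} + 78078 = 78078 + 13 i \sqrt{481}$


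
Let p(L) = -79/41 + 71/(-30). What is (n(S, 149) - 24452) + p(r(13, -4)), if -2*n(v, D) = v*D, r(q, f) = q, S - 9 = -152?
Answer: -8488718/615 ≈ -13803.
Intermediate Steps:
S = -143 (S = 9 - 152 = -143)
n(v, D) = -D*v/2 (n(v, D) = -v*D/2 = -D*v/2)
p(L) = -5281/1230 (p(L) = -79*1/41 + 71*(-1/30) = -79/41 - 71/30 = -5281/1230)
(n(S, 149) - 24452) + p(r(13, -4)) = (-½*149*(-143) - 24452) - 5281/1230 = (21307/2 - 24452) - 5281/1230 = -27597/2 - 5281/1230 = -8488718/615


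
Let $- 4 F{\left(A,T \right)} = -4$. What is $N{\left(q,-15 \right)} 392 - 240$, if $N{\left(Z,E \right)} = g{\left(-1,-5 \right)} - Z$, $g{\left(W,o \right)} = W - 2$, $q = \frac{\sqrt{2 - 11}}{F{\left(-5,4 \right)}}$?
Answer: $-1416 - 1176 i \approx -1416.0 - 1176.0 i$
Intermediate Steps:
$F{\left(A,T \right)} = 1$ ($F{\left(A,T \right)} = \left(- \frac{1}{4}\right) \left(-4\right) = 1$)
$q = 3 i$ ($q = \frac{\sqrt{2 - 11}}{1} = \sqrt{-9} \cdot 1 = 3 i 1 = 3 i \approx 3.0 i$)
$g{\left(W,o \right)} = -2 + W$ ($g{\left(W,o \right)} = W - 2 = -2 + W$)
$N{\left(Z,E \right)} = -3 - Z$ ($N{\left(Z,E \right)} = \left(-2 - 1\right) - Z = -3 - Z$)
$N{\left(q,-15 \right)} 392 - 240 = \left(-3 - 3 i\right) 392 - 240 = \left(-1176 - 1176 i\right) - 240 = -1416 - 1176 i$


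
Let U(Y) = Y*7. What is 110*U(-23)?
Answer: -17710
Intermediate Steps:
U(Y) = 7*Y
110*U(-23) = 110*(7*(-23)) = 110*(-161) = -17710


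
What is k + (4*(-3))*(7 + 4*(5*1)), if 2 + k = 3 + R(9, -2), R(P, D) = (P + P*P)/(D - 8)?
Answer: -332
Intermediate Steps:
R(P, D) = (P + P**2)/(-8 + D)
k = -8 (k = -2 + (3 + 9*(1 + 9)/(-8 - 2)) = -2 + (3 + 9*10/(-10)) = -2 + (3 + 9*(-1/10)*10) = -2 + (3 - 9) = -2 - 6 = -8)
k + (4*(-3))*(7 + 4*(5*1)) = -8 + (4*(-3))*(7 + 4*(5*1)) = -8 - 12*(7 + 4*5) = -8 - 12*(7 + 20) = -8 - 12*27 = -8 - 324 = -332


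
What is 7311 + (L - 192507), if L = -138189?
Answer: -323385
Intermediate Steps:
7311 + (L - 192507) = 7311 + (-138189 - 192507) = 7311 - 330696 = -323385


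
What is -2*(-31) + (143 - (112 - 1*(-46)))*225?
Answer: -3313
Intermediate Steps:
-2*(-31) + (143 - (112 - 1*(-46)))*225 = 62 + (143 - (112 + 46))*225 = 62 + (143 - 1*158)*225 = 62 + (143 - 158)*225 = 62 - 15*225 = 62 - 3375 = -3313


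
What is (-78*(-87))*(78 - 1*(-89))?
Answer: 1133262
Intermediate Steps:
(-78*(-87))*(78 - 1*(-89)) = 6786*(78 + 89) = 6786*167 = 1133262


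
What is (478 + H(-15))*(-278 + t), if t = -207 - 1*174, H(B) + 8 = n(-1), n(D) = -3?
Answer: -307753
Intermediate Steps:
H(B) = -11 (H(B) = -8 - 3 = -11)
t = -381 (t = -207 - 174 = -381)
(478 + H(-15))*(-278 + t) = (478 - 11)*(-278 - 381) = 467*(-659) = -307753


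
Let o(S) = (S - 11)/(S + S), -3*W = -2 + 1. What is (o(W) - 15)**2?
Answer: 961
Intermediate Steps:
W = 1/3 (W = -(-2 + 1)/3 = -1/3*(-1) = 1/3 ≈ 0.33333)
o(S) = (-11 + S)/(2*S) (o(S) = (-11 + S)/((2*S)) = (-11 + S)*(1/(2*S)) = (-11 + S)/(2*S))
(o(W) - 15)**2 = ((-11 + 1/3)/(2*(1/3)) - 15)**2 = ((1/2)*3*(-32/3) - 15)**2 = (-16 - 15)**2 = (-31)**2 = 961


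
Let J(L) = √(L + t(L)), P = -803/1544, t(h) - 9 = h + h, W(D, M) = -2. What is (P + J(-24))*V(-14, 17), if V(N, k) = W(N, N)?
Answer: 803/772 - 6*I*√7 ≈ 1.0402 - 15.875*I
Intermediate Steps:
t(h) = 9 + 2*h (t(h) = 9 + (h + h) = 9 + 2*h)
V(N, k) = -2
P = -803/1544 (P = -803*1/1544 = -803/1544 ≈ -0.52008)
J(L) = √(9 + 3*L) (J(L) = √(L + (9 + 2*L)) = √(9 + 3*L))
(P + J(-24))*V(-14, 17) = (-803/1544 + √(9 + 3*(-24)))*(-2) = (-803/1544 + √(9 - 72))*(-2) = (-803/1544 + √(-63))*(-2) = (-803/1544 + 3*I*√7)*(-2) = 803/772 - 6*I*√7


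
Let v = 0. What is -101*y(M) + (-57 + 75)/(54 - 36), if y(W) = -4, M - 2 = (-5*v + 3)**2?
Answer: 405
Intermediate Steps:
M = 11 (M = 2 + (-5*0 + 3)**2 = 2 + (0 + 3)**2 = 2 + 3**2 = 2 + 9 = 11)
-101*y(M) + (-57 + 75)/(54 - 36) = -101*(-4) + (-57 + 75)/(54 - 36) = 404 + 18/18 = 404 + 18*(1/18) = 404 + 1 = 405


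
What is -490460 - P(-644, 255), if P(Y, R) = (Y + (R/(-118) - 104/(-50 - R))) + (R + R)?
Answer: -17646767237/35990 ≈ -4.9032e+5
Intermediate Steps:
P(Y, R) = Y - 104/(-50 - R) + 235*R/118 (P(Y, R) = (Y + (R*(-1/118) - 104/(-50 - R))) + 2*R = (Y + (-R/118 - 104/(-50 - R))) + 2*R = (Y + (-104/(-50 - R) - R/118)) + 2*R = (Y - 104/(-50 - R) - R/118) + 2*R = Y - 104/(-50 - R) + 235*R/118)
-490460 - P(-644, 255) = -490460 - (12272 + 235*255**2 + 5900*(-644) + 11750*255 + 118*255*(-644))/(118*(50 + 255)) = -490460 - (12272 + 235*65025 - 3799600 + 2996250 - 19377960)/(118*305) = -490460 - (12272 + 15280875 - 3799600 + 2996250 - 19377960)/(118*305) = -490460 - (-4888163)/(118*305) = -490460 - 1*(-4888163/35990) = -490460 + 4888163/35990 = -17646767237/35990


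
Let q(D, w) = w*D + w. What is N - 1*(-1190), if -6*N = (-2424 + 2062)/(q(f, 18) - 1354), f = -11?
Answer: 5476199/4602 ≈ 1190.0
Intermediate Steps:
q(D, w) = w + D*w (q(D, w) = D*w + w = w + D*w)
N = -181/4602 (N = -(-2424 + 2062)/(6*(18*(1 - 11) - 1354)) = -(-181)/(3*(18*(-10) - 1354)) = -(-181)/(3*(-180 - 1354)) = -(-181)/(3*(-1534)) = -(-181)*(-1)/(3*1534) = -⅙*181/767 = -181/4602 ≈ -0.039331)
N - 1*(-1190) = -181/4602 - 1*(-1190) = -181/4602 + 1190 = 5476199/4602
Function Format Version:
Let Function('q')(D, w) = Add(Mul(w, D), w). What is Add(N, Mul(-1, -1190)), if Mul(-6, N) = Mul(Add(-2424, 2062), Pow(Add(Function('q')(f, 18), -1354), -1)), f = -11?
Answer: Rational(5476199, 4602) ≈ 1190.0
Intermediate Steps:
Function('q')(D, w) = Add(w, Mul(D, w)) (Function('q')(D, w) = Add(Mul(D, w), w) = Add(w, Mul(D, w)))
N = Rational(-181, 4602) (N = Mul(Rational(-1, 6), Mul(Add(-2424, 2062), Pow(Add(Mul(18, Add(1, -11)), -1354), -1))) = Mul(Rational(-1, 6), Mul(-362, Pow(Add(Mul(18, -10), -1354), -1))) = Mul(Rational(-1, 6), Mul(-362, Pow(Add(-180, -1354), -1))) = Mul(Rational(-1, 6), Mul(-362, Pow(-1534, -1))) = Mul(Rational(-1, 6), Mul(-362, Rational(-1, 1534))) = Mul(Rational(-1, 6), Rational(181, 767)) = Rational(-181, 4602) ≈ -0.039331)
Add(N, Mul(-1, -1190)) = Add(Rational(-181, 4602), Mul(-1, -1190)) = Add(Rational(-181, 4602), 1190) = Rational(5476199, 4602)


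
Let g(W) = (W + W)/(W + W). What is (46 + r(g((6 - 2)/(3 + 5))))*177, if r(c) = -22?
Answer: 4248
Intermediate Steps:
g(W) = 1 (g(W) = (2*W)/((2*W)) = (2*W)*(1/(2*W)) = 1)
(46 + r(g((6 - 2)/(3 + 5))))*177 = (46 - 22)*177 = 24*177 = 4248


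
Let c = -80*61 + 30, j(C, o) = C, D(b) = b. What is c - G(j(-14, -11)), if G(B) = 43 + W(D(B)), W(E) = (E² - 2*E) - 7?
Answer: -5110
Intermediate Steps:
c = -4850 (c = -4880 + 30 = -4850)
W(E) = -7 + E² - 2*E
G(B) = 36 + B² - 2*B (G(B) = 43 + (-7 + B² - 2*B) = 36 + B² - 2*B)
c - G(j(-14, -11)) = -4850 - (36 + (-14)² - 2*(-14)) = -4850 - (36 + 196 + 28) = -4850 - 1*260 = -4850 - 260 = -5110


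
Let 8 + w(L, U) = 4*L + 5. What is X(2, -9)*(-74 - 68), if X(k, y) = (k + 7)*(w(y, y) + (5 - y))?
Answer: 31950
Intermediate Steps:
w(L, U) = -3 + 4*L (w(L, U) = -8 + (4*L + 5) = -8 + (5 + 4*L) = -3 + 4*L)
X(k, y) = (2 + 3*y)*(7 + k) (X(k, y) = (k + 7)*((-3 + 4*y) + (5 - y)) = (7 + k)*(2 + 3*y) = (2 + 3*y)*(7 + k))
X(2, -9)*(-74 - 68) = (14 + 2*2 + 21*(-9) + 3*2*(-9))*(-74 - 68) = (14 + 4 - 189 - 54)*(-142) = -225*(-142) = 31950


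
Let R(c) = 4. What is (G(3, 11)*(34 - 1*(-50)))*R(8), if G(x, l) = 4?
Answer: 1344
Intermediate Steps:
(G(3, 11)*(34 - 1*(-50)))*R(8) = (4*(34 - 1*(-50)))*4 = (4*(34 + 50))*4 = (4*84)*4 = 336*4 = 1344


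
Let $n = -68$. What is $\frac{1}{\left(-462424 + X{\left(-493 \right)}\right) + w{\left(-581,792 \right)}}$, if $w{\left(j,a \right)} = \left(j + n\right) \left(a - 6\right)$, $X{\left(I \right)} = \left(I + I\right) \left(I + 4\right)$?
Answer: $- \frac{1}{490384} \approx -2.0392 \cdot 10^{-6}$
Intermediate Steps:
$X{\left(I \right)} = 2 I \left(4 + I\right)$
$w{\left(j,a \right)} = \left(-68 + j\right) \left(-6 + a\right)$ ($w{\left(j,a \right)} = \left(j - 68\right) \left(a - 6\right) = \left(-68 + j\right) \left(-6 + a\right)$)
$\frac{1}{\left(-462424 + X{\left(-493 \right)}\right) + w{\left(-581,792 \right)}} = \frac{1}{\left(-462424 + 2 \left(-493\right) \left(4 - 493\right)\right) + \left(408 - 53856 - -3486 + 792 \left(-581\right)\right)} = \frac{1}{\left(-462424 + 2 \left(-493\right) \left(-489\right)\right) + \left(408 - 53856 + 3486 - 460152\right)} = \frac{1}{\left(-462424 + 482154\right) - 510114} = \frac{1}{19730 - 510114} = \frac{1}{-490384} = - \frac{1}{490384}$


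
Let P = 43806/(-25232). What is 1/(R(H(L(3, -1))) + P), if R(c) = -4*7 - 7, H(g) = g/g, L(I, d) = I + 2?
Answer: -12616/463463 ≈ -0.027221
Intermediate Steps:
L(I, d) = 2 + I
H(g) = 1
P = -21903/12616 (P = 43806*(-1/25232) = -21903/12616 ≈ -1.7361)
R(c) = -35 (R(c) = -28 - 7 = -35)
1/(R(H(L(3, -1))) + P) = 1/(-35 - 21903/12616) = 1/(-463463/12616) = -12616/463463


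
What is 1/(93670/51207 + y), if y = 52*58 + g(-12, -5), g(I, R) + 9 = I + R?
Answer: 51207/153202600 ≈ 0.00033424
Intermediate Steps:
g(I, R) = -9 + I + R (g(I, R) = -9 + (I + R) = -9 + I + R)
y = 2990 (y = 52*58 + (-9 - 12 - 5) = 3016 - 26 = 2990)
1/(93670/51207 + y) = 1/(93670/51207 + 2990) = 1/(153202600/51207) = 51207/153202600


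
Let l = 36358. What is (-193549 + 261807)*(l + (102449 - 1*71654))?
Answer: 4583729474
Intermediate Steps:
(-193549 + 261807)*(l + (102449 - 1*71654)) = (-193549 + 261807)*(36358 + (102449 - 1*71654)) = 68258*(36358 + (102449 - 71654)) = 68258*(36358 + 30795) = 68258*67153 = 4583729474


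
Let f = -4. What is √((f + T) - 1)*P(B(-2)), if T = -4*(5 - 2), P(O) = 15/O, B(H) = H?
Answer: -15*I*√17/2 ≈ -30.923*I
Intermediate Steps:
T = -12 (T = -4*3 = -12)
√((f + T) - 1)*P(B(-2)) = √((-4 - 12) - 1)*(15/(-2)) = √(-16 - 1)*(15*(-½)) = √(-17)*(-15/2) = (I*√17)*(-15/2) = -15*I*√17/2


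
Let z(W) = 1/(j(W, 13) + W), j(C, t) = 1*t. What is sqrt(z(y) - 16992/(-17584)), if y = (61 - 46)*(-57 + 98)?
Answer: sqrt(4676245)/2198 ≈ 0.98383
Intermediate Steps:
j(C, t) = t
y = 615 (y = 15*41 = 615)
z(W) = 1/(13 + W)
sqrt(z(y) - 16992/(-17584)) = sqrt(1/(13 + 615) - 16992/(-17584)) = sqrt(1/628 - 16992*(-1/17584)) = sqrt(1/628 + 1062/1099) = sqrt(4255/4396) = sqrt(4676245)/2198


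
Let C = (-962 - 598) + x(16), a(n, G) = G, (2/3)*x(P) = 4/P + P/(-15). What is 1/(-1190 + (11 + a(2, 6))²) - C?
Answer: 56266509/36040 ≈ 1561.2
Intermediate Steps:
x(P) = 6/P - P/10 (x(P) = 3*(4/P + P/(-15))/2 = 3*(4/P + P*(-1/15))/2 = 3*(4/P - P/15)/2 = 6/P - P/10)
C = -62449/40 (C = (-962 - 598) + (6/16 - ⅒*16) = -1560 + (6*(1/16) - 8/5) = -1560 + (3/8 - 8/5) = -1560 - 49/40 = -62449/40 ≈ -1561.2)
1/(-1190 + (11 + a(2, 6))²) - C = 1/(-1190 + (11 + 6)²) - 1*(-62449/40) = 1/(-1190 + 17²) + 62449/40 = 1/(-1190 + 289) + 62449/40 = 1/(-901) + 62449/40 = -1/901 + 62449/40 = 56266509/36040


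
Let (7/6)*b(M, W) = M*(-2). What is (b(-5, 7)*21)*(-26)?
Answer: -4680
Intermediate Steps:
b(M, W) = -12*M/7 (b(M, W) = 6*(M*(-2))/7 = 6*(-2*M)/7 = -12*M/7)
(b(-5, 7)*21)*(-26) = (-12/7*(-5)*21)*(-26) = ((60/7)*21)*(-26) = 180*(-26) = -4680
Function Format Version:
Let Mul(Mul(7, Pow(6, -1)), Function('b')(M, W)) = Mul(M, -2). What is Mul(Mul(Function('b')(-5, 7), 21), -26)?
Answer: -4680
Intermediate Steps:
Function('b')(M, W) = Mul(Rational(-12, 7), M) (Function('b')(M, W) = Mul(Rational(6, 7), Mul(M, -2)) = Mul(Rational(6, 7), Mul(-2, M)) = Mul(Rational(-12, 7), M))
Mul(Mul(Function('b')(-5, 7), 21), -26) = Mul(Mul(Mul(Rational(-12, 7), -5), 21), -26) = Mul(Mul(Rational(60, 7), 21), -26) = Mul(180, -26) = -4680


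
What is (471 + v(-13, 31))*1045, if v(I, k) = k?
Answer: 524590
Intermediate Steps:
(471 + v(-13, 31))*1045 = (471 + 31)*1045 = 502*1045 = 524590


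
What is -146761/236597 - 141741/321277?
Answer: -80686429174/76013174369 ≈ -1.0615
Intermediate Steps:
-146761/236597 - 141741/321277 = -80686429174/76013174369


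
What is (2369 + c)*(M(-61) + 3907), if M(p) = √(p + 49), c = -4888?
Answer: -9841733 - 5038*I*√3 ≈ -9.8417e+6 - 8726.1*I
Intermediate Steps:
M(p) = √(49 + p)
(2369 + c)*(M(-61) + 3907) = (2369 - 4888)*(√(49 - 61) + 3907) = -2519*(√(-12) + 3907) = -2519*(2*I*√3 + 3907) = -2519*(3907 + 2*I*√3) = -9841733 - 5038*I*√3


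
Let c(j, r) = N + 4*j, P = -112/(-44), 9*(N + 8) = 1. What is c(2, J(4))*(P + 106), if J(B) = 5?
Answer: 398/33 ≈ 12.061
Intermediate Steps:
N = -71/9 (N = -8 + (⅑)*1 = -8 + ⅑ = -71/9 ≈ -7.8889)
P = 28/11 (P = -112*(-1/44) = 28/11 ≈ 2.5455)
c(j, r) = -71/9 + 4*j
c(2, J(4))*(P + 106) = (-71/9 + 4*2)*(28/11 + 106) = (-71/9 + 8)*(1194/11) = (⅑)*(1194/11) = 398/33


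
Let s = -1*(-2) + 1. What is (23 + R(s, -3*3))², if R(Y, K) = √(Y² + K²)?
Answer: 619 + 138*√10 ≈ 1055.4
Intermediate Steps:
s = 3 (s = 2 + 1 = 3)
R(Y, K) = √(K² + Y²)
(23 + R(s, -3*3))² = (23 + √((-3*3)² + 3²))² = (23 + √((-9)² + 9))² = (23 + √(81 + 9))² = (23 + √90)² = (23 + 3*√10)²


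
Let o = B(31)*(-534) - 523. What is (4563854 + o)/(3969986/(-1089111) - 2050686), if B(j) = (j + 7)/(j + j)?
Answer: -154058143530765/69236288154092 ≈ -2.2251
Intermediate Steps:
B(j) = (7 + j)/(2*j) (B(j) = (7 + j)/((2*j)) = (7 + j)*(1/(2*j)) = (7 + j)/(2*j))
o = -26359/31 (o = ((1/2)*(7 + 31)/31)*(-534) - 523 = ((1/2)*(1/31)*38)*(-534) - 523 = (19/31)*(-534) - 523 = -10146/31 - 523 = -26359/31 ≈ -850.29)
(4563854 + o)/(3969986/(-1089111) - 2050686) = (4563854 - 26359/31)/(3969986/(-1089111) - 2050686) = 141453115/(31*(3969986*(-1/1089111) - 2050686)) = 141453115/(31*(-3969986/1089111 - 2050686)) = 141453115/(31*(-2233428650132/1089111)) = (141453115/31)*(-1089111/2233428650132) = -154058143530765/69236288154092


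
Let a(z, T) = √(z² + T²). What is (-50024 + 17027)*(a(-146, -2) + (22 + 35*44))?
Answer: -51541314 - 65994*√5330 ≈ -5.6359e+7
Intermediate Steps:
a(z, T) = √(T² + z²)
(-50024 + 17027)*(a(-146, -2) + (22 + 35*44)) = (-50024 + 17027)*(√((-2)² + (-146)²) + (22 + 35*44)) = -32997*(√(4 + 21316) + (22 + 1540)) = -32997*(√21320 + 1562) = -32997*(2*√5330 + 1562) = -32997*(1562 + 2*√5330) = -51541314 - 65994*√5330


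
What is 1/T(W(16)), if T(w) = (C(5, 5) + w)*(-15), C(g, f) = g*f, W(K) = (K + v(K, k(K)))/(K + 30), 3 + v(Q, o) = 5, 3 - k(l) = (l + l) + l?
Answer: -23/8760 ≈ -0.0026256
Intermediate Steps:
k(l) = 3 - 3*l (k(l) = 3 - ((l + l) + l) = 3 - (2*l + l) = 3 - 3*l)
v(Q, o) = 2 (v(Q, o) = -3 + 5 = 2)
W(K) = (2 + K)/(30 + K) (W(K) = (K + 2)/(K + 30) = (2 + K)/(30 + K))
C(g, f) = f*g
T(w) = -375 - 15*w (T(w) = (5*5 + w)*(-15) = (25 + w)*(-15) = -375 - 15*w)
1/T(W(16)) = 1/(-375 - 15*(2 + 16)/(30 + 16)) = 1/(-375 - 15*18/46) = 1/(-375 - 15*9/23) = 1/(-375 - 135/23) = 1/(-8760/23) = -23/8760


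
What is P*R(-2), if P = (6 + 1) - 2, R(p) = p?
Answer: -10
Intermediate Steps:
P = 5 (P = 7 - 2 = 5)
P*R(-2) = 5*(-2) = -10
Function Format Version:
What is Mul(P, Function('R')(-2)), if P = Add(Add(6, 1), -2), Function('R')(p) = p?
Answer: -10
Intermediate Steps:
P = 5 (P = Add(7, -2) = 5)
Mul(P, Function('R')(-2)) = Mul(5, -2) = -10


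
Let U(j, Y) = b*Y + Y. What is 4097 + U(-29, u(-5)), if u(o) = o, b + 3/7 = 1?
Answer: 28624/7 ≈ 4089.1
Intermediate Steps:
b = 4/7 (b = -3/7 + 1 = 4/7 ≈ 0.57143)
U(j, Y) = 11*Y/7 (U(j, Y) = 4*Y/7 + Y = 11*Y/7)
4097 + U(-29, u(-5)) = 4097 + (11/7)*(-5) = 4097 - 55/7 = 28624/7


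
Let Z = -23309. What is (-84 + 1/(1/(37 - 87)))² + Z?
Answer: -5353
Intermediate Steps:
(-84 + 1/(1/(37 - 87)))² + Z = (-84 + 1/(1/(37 - 87)))² - 23309 = (-84 + 1/(1/(-50)))² - 23309 = (-84 + 1/(-1/50))² - 23309 = (-84 - 50)² - 23309 = (-134)² - 23309 = 17956 - 23309 = -5353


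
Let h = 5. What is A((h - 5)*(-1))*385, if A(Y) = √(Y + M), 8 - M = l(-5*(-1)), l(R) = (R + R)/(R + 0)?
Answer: 385*√6 ≈ 943.05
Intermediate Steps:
l(R) = 2 (l(R) = (2*R)/R = 2)
M = 6 (M = 8 - 1*2 = 8 - 2 = 6)
A(Y) = √(6 + Y) (A(Y) = √(Y + 6) = √(6 + Y))
A((h - 5)*(-1))*385 = √(6 + (5 - 5)*(-1))*385 = √(6 + 0*(-1))*385 = √(6 + 0)*385 = √6*385 = 385*√6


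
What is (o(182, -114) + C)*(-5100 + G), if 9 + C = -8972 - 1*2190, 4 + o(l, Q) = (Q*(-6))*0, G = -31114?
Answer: 404691450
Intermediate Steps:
o(l, Q) = -4 (o(l, Q) = -4 + (Q*(-6))*0 = -4 - 6*Q*0 = -4 + 0 = -4)
C = -11171 (C = -9 + (-8972 - 1*2190) = -9 + (-8972 - 2190) = -9 - 11162 = -11171)
(o(182, -114) + C)*(-5100 + G) = (-4 - 11171)*(-5100 - 31114) = -11175*(-36214) = 404691450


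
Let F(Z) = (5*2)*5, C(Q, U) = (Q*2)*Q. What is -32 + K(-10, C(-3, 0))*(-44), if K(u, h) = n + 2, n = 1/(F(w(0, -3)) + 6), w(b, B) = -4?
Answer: -1691/14 ≈ -120.79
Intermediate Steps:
C(Q, U) = 2*Q² (C(Q, U) = (2*Q)*Q = 2*Q²)
F(Z) = 50 (F(Z) = 10*5 = 50)
n = 1/56 (n = 1/(50 + 6) = 1/56 ≈ 0.017857)
K(u, h) = 113/56 (K(u, h) = 1/56 + 2 = 113/56)
-32 + K(-10, C(-3, 0))*(-44) = -32 + (113/56)*(-44) = -32 - 1243/14 = -1691/14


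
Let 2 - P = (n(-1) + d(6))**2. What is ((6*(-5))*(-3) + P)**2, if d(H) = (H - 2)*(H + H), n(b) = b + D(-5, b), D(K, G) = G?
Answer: 4096576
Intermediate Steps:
n(b) = 2*b (n(b) = b + b = 2*b)
d(H) = 2*H*(-2 + H) (d(H) = (-2 + H)*(2*H) = 2*H*(-2 + H))
P = -2114 (P = 2 - (2*(-1) + 2*6*(-2 + 6))**2 = 2 - (-2 + 2*6*4)**2 = 2 - (-2 + 48)**2 = 2 - 1*46**2 = 2 - 1*2116 = 2 - 2116 = -2114)
((6*(-5))*(-3) + P)**2 = ((6*(-5))*(-3) - 2114)**2 = (-30*(-3) - 2114)**2 = (90 - 2114)**2 = (-2024)**2 = 4096576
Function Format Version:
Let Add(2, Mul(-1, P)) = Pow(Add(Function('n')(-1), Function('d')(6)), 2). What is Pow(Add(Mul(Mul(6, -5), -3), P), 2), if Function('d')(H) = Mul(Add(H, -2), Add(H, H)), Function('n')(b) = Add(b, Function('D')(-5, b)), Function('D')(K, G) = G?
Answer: 4096576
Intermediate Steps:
Function('n')(b) = Mul(2, b) (Function('n')(b) = Add(b, b) = Mul(2, b))
Function('d')(H) = Mul(2, H, Add(-2, H)) (Function('d')(H) = Mul(Add(-2, H), Mul(2, H)) = Mul(2, H, Add(-2, H)))
P = -2114 (P = Add(2, Mul(-1, Pow(Add(Mul(2, -1), Mul(2, 6, Add(-2, 6))), 2))) = Add(2, Mul(-1, Pow(Add(-2, Mul(2, 6, 4)), 2))) = Add(2, Mul(-1, Pow(Add(-2, 48), 2))) = Add(2, Mul(-1, Pow(46, 2))) = Add(2, Mul(-1, 2116)) = Add(2, -2116) = -2114)
Pow(Add(Mul(Mul(6, -5), -3), P), 2) = Pow(Add(Mul(Mul(6, -5), -3), -2114), 2) = Pow(Add(Mul(-30, -3), -2114), 2) = Pow(Add(90, -2114), 2) = Pow(-2024, 2) = 4096576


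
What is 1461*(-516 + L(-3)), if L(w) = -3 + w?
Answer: -762642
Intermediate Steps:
1461*(-516 + L(-3)) = 1461*(-516 + (-3 - 3)) = 1461*(-516 - 6) = 1461*(-522) = -762642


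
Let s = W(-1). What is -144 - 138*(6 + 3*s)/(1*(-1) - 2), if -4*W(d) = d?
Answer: 333/2 ≈ 166.50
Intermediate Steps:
W(d) = -d/4
s = 1/4 (s = -1/4*(-1) = 1/4 ≈ 0.25000)
-144 - 138*(6 + 3*s)/(1*(-1) - 2) = -144 - 138*(6 + 3*(1/4))/(1*(-1) - 2) = -144 - 138*(6 + 3/4)/(-1 - 2) = -144 - 1863/(2*(-3)) = -144 - 1863*(-1)/(2*3) = -144 - 138*(-9/4) = -144 + 621/2 = 333/2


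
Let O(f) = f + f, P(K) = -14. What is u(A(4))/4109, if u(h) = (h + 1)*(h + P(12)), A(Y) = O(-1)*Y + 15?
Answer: -8/587 ≈ -0.013629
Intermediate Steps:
O(f) = 2*f
A(Y) = 15 - 2*Y (A(Y) = (2*(-1))*Y + 15 = -2*Y + 15 = 15 - 2*Y)
u(h) = (1 + h)*(-14 + h) (u(h) = (h + 1)*(h - 14) = (1 + h)*(-14 + h))
u(A(4))/4109 = (-14 + (15 - 2*4)² - 13*(15 - 2*4))/4109 = (-14 + (15 - 8)² - 13*(15 - 8))*(1/4109) = (-14 + 7² - 13*7)*(1/4109) = (-14 + 49 - 91)*(1/4109) = -56*1/4109 = -8/587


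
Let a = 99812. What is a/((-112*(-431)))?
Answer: 24953/12068 ≈ 2.0677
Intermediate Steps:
a/((-112*(-431))) = 99812/((-112*(-431))) = 99812/48272 = 99812*(1/48272) = 24953/12068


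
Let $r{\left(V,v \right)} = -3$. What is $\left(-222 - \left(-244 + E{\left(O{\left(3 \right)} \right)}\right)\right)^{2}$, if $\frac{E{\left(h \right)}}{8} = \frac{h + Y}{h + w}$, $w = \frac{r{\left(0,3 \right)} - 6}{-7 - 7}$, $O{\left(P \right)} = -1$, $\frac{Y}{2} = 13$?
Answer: $338724$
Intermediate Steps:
$Y = 26$ ($Y = 2 \cdot 13 = 26$)
$w = \frac{9}{14}$ ($w = \frac{-3 - 6}{-7 - 7} = - \frac{9}{-14} = \left(-9\right) \left(- \frac{1}{14}\right) = \frac{9}{14} \approx 0.64286$)
$E{\left(h \right)} = \frac{8 \left(26 + h\right)}{\frac{9}{14} + h}$ ($E{\left(h \right)} = 8 \frac{h + 26}{h + \frac{9}{14}} = 8 \frac{26 + h}{\frac{9}{14} + h} = \frac{8 \left(26 + h\right)}{\frac{9}{14} + h}$)
$\left(-222 - \left(-244 + E{\left(O{\left(3 \right)} \right)}\right)\right)^{2} = \left(-222 - \left(-244 + \frac{112 \left(26 - 1\right)}{9 + 14 \left(-1\right)}\right)\right)^{2} = \left(-222 - \left(-244 + 112 \frac{1}{9 - 14} \cdot 25\right)\right)^{2} = \left(-222 - \left(-244 + 112 \frac{1}{-5} \cdot 25\right)\right)^{2} = \left(-222 - \left(-244 + 112 \left(- \frac{1}{5}\right) 25\right)\right)^{2} = \left(-222 + \left(244 - -560\right)\right)^{2} = \left(-222 + \left(244 + 560\right)\right)^{2} = \left(-222 + 804\right)^{2} = 582^{2} = 338724$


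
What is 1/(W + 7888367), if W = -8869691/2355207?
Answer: 2355207/18578728307278 ≈ 1.2677e-7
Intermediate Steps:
W = -8869691/2355207 (W = -8869691*1/2355207 = -8869691/2355207 ≈ -3.7660)
1/(W + 7888367) = 1/(-8869691/2355207 + 7888367) = 1/(18578728307278/2355207) = 2355207/18578728307278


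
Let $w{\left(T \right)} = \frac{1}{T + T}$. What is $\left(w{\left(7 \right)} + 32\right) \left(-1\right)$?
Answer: $- \frac{449}{14} \approx -32.071$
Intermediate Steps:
$w{\left(T \right)} = \frac{1}{2 T}$
$\left(w{\left(7 \right)} + 32\right) \left(-1\right) = \left(\frac{1}{2 \cdot 7} + 32\right) \left(-1\right) = \left(\frac{1}{2} \cdot \frac{1}{7} + 32\right) \left(-1\right) = \left(\frac{1}{14} + 32\right) \left(-1\right) = \frac{449}{14} \left(-1\right) = - \frac{449}{14}$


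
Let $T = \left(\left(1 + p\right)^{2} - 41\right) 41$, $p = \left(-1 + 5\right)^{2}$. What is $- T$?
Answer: $-10168$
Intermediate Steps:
$p = 16$ ($p = 4^{2} = 16$)
$T = 10168$ ($T = \left(\left(1 + 16\right)^{2} - 41\right) 41 = \left(17^{2} - 41\right) 41 = \left(289 - 41\right) 41 = 248 \cdot 41 = 10168$)
$- T = \left(-1\right) 10168 = -10168$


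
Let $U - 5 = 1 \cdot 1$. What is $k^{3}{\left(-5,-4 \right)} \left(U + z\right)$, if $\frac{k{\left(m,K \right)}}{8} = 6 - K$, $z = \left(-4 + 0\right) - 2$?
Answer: $0$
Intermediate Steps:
$U = 6$ ($U = 5 + 1 \cdot 1 = 5 + 1 = 6$)
$z = -6$ ($z = -4 - 2 = -6$)
$k{\left(m,K \right)} = 48 - 8 K$ ($k{\left(m,K \right)} = 8 \left(6 - K\right) = 48 - 8 K$)
$k^{3}{\left(-5,-4 \right)} \left(U + z\right) = \left(48 - -32\right)^{3} \left(6 - 6\right) = \left(48 + 32\right)^{3} \cdot 0 = 80^{3} \cdot 0 = 512000 \cdot 0 = 0$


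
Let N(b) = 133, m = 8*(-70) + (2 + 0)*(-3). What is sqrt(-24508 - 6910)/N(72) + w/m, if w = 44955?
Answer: -44955/566 + I*sqrt(31418)/133 ≈ -79.426 + 1.3327*I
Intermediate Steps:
m = -566 (m = -560 + 2*(-3) = -560 - 6 = -566)
sqrt(-24508 - 6910)/N(72) + w/m = sqrt(-24508 - 6910)/133 + 44955/(-566) = sqrt(-31418)*(1/133) + 44955*(-1/566) = (I*sqrt(31418))*(1/133) - 44955/566 = I*sqrt(31418)/133 - 44955/566 = -44955/566 + I*sqrt(31418)/133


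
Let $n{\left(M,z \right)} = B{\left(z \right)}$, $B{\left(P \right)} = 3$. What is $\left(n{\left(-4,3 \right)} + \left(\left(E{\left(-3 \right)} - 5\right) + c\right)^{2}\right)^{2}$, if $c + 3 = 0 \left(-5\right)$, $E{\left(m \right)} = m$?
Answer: $15376$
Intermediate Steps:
$n{\left(M,z \right)} = 3$
$c = -3$ ($c = -3 + 0 \left(-5\right) = -3 + 0 = -3$)
$\left(n{\left(-4,3 \right)} + \left(\left(E{\left(-3 \right)} - 5\right) + c\right)^{2}\right)^{2} = \left(3 + \left(\left(-3 - 5\right) - 3\right)^{2}\right)^{2} = \left(3 + \left(-8 - 3\right)^{2}\right)^{2} = \left(3 + \left(-11\right)^{2}\right)^{2} = \left(3 + 121\right)^{2} = 124^{2} = 15376$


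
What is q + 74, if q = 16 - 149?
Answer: -59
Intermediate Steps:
q = -133
q + 74 = -133 + 74 = -59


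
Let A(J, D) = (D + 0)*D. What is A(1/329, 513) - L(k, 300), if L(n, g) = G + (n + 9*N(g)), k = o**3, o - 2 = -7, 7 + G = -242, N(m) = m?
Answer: 260843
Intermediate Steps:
G = -249 (G = -7 - 242 = -249)
o = -5 (o = 2 - 7 = -5)
A(J, D) = D**2 (A(J, D) = D*D = D**2)
k = -125 (k = (-5)**3 = -125)
L(n, g) = -249 + n + 9*g (L(n, g) = -249 + (n + 9*g) = -249 + n + 9*g)
A(1/329, 513) - L(k, 300) = 513**2 - (-249 - 125 + 9*300) = 263169 - (-249 - 125 + 2700) = 263169 - 1*2326 = 263169 - 2326 = 260843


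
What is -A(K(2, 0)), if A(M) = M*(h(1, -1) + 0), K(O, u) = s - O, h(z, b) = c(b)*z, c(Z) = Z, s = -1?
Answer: -3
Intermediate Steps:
h(z, b) = b*z
K(O, u) = -1 - O
A(M) = -M (A(M) = M*(-1*1 + 0) = M*(-1 + 0) = M*(-1) = -M)
-A(K(2, 0)) = -(-1)*(-1 - 1*2) = -(-1)*(-1 - 2) = -(-1)*(-3) = -1*3 = -3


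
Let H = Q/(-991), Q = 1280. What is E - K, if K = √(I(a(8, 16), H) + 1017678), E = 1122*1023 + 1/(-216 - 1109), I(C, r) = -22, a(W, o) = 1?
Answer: 1520842949/1325 - 2*√254414 ≈ 1.1468e+6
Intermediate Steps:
H = -1280/991 (H = 1280/(-991) = 1280*(-1/991) = -1280/991 ≈ -1.2916)
E = 1520842949/1325 (E = 1147806 + 1/(-1325) = 1147806 - 1/1325 = 1520842949/1325 ≈ 1.1478e+6)
K = 2*√254414 (K = √(-22 + 1017678) = √1017656 = 2*√254414 ≈ 1008.8)
E - K = 1520842949/1325 - 2*√254414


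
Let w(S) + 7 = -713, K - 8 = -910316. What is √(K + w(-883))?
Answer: 62*I*√237 ≈ 954.48*I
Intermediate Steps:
K = -910308 (K = 8 - 910316 = -910308)
w(S) = -720 (w(S) = -7 - 713 = -720)
√(K + w(-883)) = √(-910308 - 720) = √(-911028) = 62*I*√237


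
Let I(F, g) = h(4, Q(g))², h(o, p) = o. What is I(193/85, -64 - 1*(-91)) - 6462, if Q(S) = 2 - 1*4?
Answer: -6446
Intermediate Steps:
Q(S) = -2 (Q(S) = 2 - 4 = -2)
I(F, g) = 16 (I(F, g) = 4² = 16)
I(193/85, -64 - 1*(-91)) - 6462 = 16 - 6462 = -6446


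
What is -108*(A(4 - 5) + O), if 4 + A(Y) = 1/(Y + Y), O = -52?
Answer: 6102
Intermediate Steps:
A(Y) = -4 + 1/(2*Y) (A(Y) = -4 + 1/(Y + Y) = -4 + 1/(2*Y))
-108*(A(4 - 5) + O) = -108*((-4 + 1/(2*(4 - 5))) - 52) = -108*((-4 + (1/2)/(-1)) - 52) = -108*((-4 + (1/2)*(-1)) - 52) = -108*((-4 - 1/2) - 52) = -108*(-9/2 - 52) = -108*(-113/2) = 6102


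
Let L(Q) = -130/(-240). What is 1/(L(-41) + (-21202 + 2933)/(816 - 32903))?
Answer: 770088/855587 ≈ 0.90007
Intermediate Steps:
L(Q) = 13/24 (L(Q) = -130*(-1/240) = 13/24)
1/(L(-41) + (-21202 + 2933)/(816 - 32903)) = 1/(13/24 + (-21202 + 2933)/(816 - 32903)) = 1/(13/24 - 18269/(-32087)) = 1/(13/24 - 18269*(-1/32087)) = 1/(13/24 + 18269/32087) = 1/(855587/770088) = 770088/855587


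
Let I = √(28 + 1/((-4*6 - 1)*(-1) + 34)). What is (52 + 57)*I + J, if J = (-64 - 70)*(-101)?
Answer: 13534 + 109*√97527/59 ≈ 14111.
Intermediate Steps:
J = 13534 (J = -134*(-101) = 13534)
I = √97527/59 (I = √(28 + 1/((-24 - 1)*(-1) + 34)) = √(28 + 1/(-25*(-1) + 34)) = √(28 + 1/(25 + 34)) = √(28 + 1/59) = √(1653/59) = √97527/59 ≈ 5.2931)
(52 + 57)*I + J = (52 + 57)*(√97527/59) + 13534 = 109*(√97527/59) + 13534 = 109*√97527/59 + 13534 = 13534 + 109*√97527/59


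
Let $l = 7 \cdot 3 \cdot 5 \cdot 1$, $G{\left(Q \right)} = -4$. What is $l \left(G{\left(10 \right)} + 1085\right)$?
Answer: $113505$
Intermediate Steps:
$l = 105$ ($l = 7 \cdot 15 \cdot 1 = 7 \cdot 15 = 105$)
$l \left(G{\left(10 \right)} + 1085\right) = 105 \left(-4 + 1085\right) = 105 \cdot 1081 = 113505$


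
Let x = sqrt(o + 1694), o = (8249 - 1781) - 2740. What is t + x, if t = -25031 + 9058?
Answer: -15973 + sqrt(5422) ≈ -15899.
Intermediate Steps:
o = 3728 (o = 6468 - 2740 = 3728)
x = sqrt(5422) (x = sqrt(3728 + 1694) = sqrt(5422) ≈ 73.634)
t = -15973
t + x = -15973 + sqrt(5422)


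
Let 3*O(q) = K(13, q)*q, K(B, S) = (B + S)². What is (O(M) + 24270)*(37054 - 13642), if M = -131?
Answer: -13666630136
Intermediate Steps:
O(q) = q*(13 + q)²/3 (O(q) = ((13 + q)²*q)/3 = (q*(13 + q)²)/3 = q*(13 + q)²/3)
(O(M) + 24270)*(37054 - 13642) = ((⅓)*(-131)*(13 - 131)² + 24270)*(37054 - 13642) = ((⅓)*(-131)*(-118)² + 24270)*23412 = ((⅓)*(-131)*13924 + 24270)*23412 = (-1824044/3 + 24270)*23412 = -1751234/3*23412 = -13666630136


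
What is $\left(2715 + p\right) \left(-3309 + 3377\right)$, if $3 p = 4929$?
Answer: $296344$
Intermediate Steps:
$p = 1643$ ($p = \frac{1}{3} \cdot 4929 = 1643$)
$\left(2715 + p\right) \left(-3309 + 3377\right) = \left(2715 + 1643\right) \left(-3309 + 3377\right) = 4358 \cdot 68 = 296344$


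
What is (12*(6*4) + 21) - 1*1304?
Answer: -995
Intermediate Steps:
(12*(6*4) + 21) - 1*1304 = (12*24 + 21) - 1304 = (288 + 21) - 1304 = 309 - 1304 = -995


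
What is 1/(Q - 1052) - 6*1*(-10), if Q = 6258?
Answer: 312361/5206 ≈ 60.000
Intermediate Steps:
1/(Q - 1052) - 6*1*(-10) = 1/(6258 - 1052) - 6*1*(-10) = 1/5206 - 6*(-10) = 1/5206 + 60 = 312361/5206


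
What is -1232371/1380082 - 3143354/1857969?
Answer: -6627793389527/2564149573458 ≈ -2.5848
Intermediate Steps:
-1232371/1380082 - 3143354/1857969 = -6627793389527/2564149573458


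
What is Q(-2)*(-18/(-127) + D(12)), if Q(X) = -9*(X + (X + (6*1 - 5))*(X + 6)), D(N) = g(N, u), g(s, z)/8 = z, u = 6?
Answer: 330156/127 ≈ 2599.7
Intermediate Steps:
g(s, z) = 8*z
D(N) = 48 (D(N) = 8*6 = 48)
Q(X) = -9*X - 9*(1 + X)*(6 + X) (Q(X) = -9*(X + (X + (6 - 5))*(6 + X)) = -9*(X + (X + 1)*(6 + X)) = -9*(X + (1 + X)*(6 + X)) = -9*X - 9*(1 + X)*(6 + X))
Q(-2)*(-18/(-127) + D(12)) = (-54 - 72*(-2) - 9*(-2)²)*(-18/(-127) + 48) = (-54 + 144 - 9*4)*(-18*(-1/127) + 48) = (-54 + 144 - 36)*(18/127 + 48) = 54*(6114/127) = 330156/127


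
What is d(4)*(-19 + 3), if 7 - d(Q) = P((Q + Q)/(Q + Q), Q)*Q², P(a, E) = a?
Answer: 144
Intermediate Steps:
d(Q) = 7 - Q² (d(Q) = 7 - (Q + Q)/(Q + Q)*Q² = 7 - (2*Q)/((2*Q))*Q² = 7 - (2*Q)*(1/(2*Q))*Q² = 7 - Q²)
d(4)*(-19 + 3) = (7 - 1*4²)*(-19 + 3) = (7 - 1*16)*(-16) = (7 - 16)*(-16) = -9*(-16) = 144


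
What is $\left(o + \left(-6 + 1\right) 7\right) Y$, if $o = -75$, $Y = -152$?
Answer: $16720$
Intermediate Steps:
$\left(o + \left(-6 + 1\right) 7\right) Y = \left(-75 + \left(-6 + 1\right) 7\right) \left(-152\right) = \left(-75 - 35\right) \left(-152\right) = \left(-110\right) \left(-152\right) = 16720$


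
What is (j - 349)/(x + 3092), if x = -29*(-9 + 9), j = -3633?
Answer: -1991/1546 ≈ -1.2878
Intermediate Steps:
x = 0 (x = -29*0 = 0)
(j - 349)/(x + 3092) = (-3633 - 349)/(0 + 3092) = -3982/3092 = -3982*1/3092 = -1991/1546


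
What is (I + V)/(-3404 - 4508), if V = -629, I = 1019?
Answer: -195/3956 ≈ -0.049292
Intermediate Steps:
(I + V)/(-3404 - 4508) = (1019 - 629)/(-3404 - 4508) = 390/(-7912) = 390*(-1/7912) = -195/3956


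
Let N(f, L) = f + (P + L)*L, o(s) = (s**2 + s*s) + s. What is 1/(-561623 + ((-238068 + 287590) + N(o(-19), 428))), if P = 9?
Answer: -1/324362 ≈ -3.0830e-6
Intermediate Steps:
o(s) = s + 2*s**2 (o(s) = (s**2 + s**2) + s = 2*s**2 + s = s + 2*s**2)
N(f, L) = f + L*(9 + L) (N(f, L) = f + (9 + L)*L = f + L*(9 + L))
1/(-561623 + ((-238068 + 287590) + N(o(-19), 428))) = 1/(-561623 + ((-238068 + 287590) + (-19*(1 + 2*(-19)) + 428**2 + 9*428))) = 1/(-561623 + (49522 + (-19*(1 - 38) + 183184 + 3852))) = 1/(-561623 + (49522 + (-19*(-37) + 183184 + 3852))) = 1/(-561623 + (49522 + (703 + 183184 + 3852))) = 1/(-561623 + (49522 + 187739)) = 1/(-561623 + 237261) = 1/(-324362) = -1/324362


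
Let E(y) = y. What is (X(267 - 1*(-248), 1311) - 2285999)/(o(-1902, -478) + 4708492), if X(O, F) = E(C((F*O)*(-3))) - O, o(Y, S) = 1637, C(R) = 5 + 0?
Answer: -2286509/4710129 ≈ -0.48545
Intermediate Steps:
C(R) = 5
X(O, F) = 5 - O
(X(267 - 1*(-248), 1311) - 2285999)/(o(-1902, -478) + 4708492) = ((5 - (267 - 1*(-248))) - 2285999)/(1637 + 4708492) = ((5 - (267 + 248)) - 2285999)/4710129 = ((5 - 1*515) - 2285999)*(1/4710129) = ((5 - 515) - 2285999)*(1/4710129) = (-510 - 2285999)*(1/4710129) = -2286509*1/4710129 = -2286509/4710129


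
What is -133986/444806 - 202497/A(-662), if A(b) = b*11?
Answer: 44548097265/1619538646 ≈ 27.507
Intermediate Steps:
A(b) = 11*b
-133986/444806 - 202497/A(-662) = -133986/444806 - 202497/(11*(-662)) = -133986*1/444806 - 202497/(-7282) = -66993/222403 - 202497*(-1/7282) = -66993/222403 + 202497/7282 = 44548097265/1619538646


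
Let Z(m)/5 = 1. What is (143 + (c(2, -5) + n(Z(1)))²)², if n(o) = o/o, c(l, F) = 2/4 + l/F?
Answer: 207965241/10000 ≈ 20797.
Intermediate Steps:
c(l, F) = ½ + l/F (c(l, F) = 2*(¼) + l/F = ½ + l/F)
Z(m) = 5 (Z(m) = 5*1 = 5)
n(o) = 1
(143 + (c(2, -5) + n(Z(1)))²)² = (143 + ((2 + (½)*(-5))/(-5) + 1)²)² = (143 + (-(2 - 5/2)/5 + 1)²)² = (143 + (-⅕*(-½) + 1)²)² = (143 + (⅒ + 1)²)² = (143 + (11/10)²)² = (143 + 121/100)² = (14421/100)² = 207965241/10000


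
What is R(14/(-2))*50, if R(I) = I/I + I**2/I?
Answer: -300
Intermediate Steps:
R(I) = 1 + I
R(14/(-2))*50 = (1 + 14/(-2))*50 = (1 + 14*(-1/2))*50 = (1 - 7)*50 = -6*50 = -300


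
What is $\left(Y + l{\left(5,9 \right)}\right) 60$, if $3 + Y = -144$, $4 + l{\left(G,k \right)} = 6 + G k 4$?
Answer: $2100$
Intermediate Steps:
$l{\left(G,k \right)} = 2 + 4 G k$ ($l{\left(G,k \right)} = -4 + \left(6 + G k 4\right) = -4 + \left(6 + 4 G k\right) = 2 + 4 G k$)
$Y = -147$ ($Y = -3 - 144 = -147$)
$\left(Y + l{\left(5,9 \right)}\right) 60 = \left(-147 + \left(2 + 4 \cdot 5 \cdot 9\right)\right) 60 = \left(-147 + \left(2 + 180\right)\right) 60 = \left(-147 + 182\right) 60 = 35 \cdot 60 = 2100$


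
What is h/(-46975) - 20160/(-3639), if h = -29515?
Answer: 70294739/11396135 ≈ 6.1683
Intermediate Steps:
h/(-46975) - 20160/(-3639) = -29515/(-46975) - 20160/(-3639) = -29515*(-1/46975) - 20160*(-1/3639) = 5903/9395 + 6720/1213 = 70294739/11396135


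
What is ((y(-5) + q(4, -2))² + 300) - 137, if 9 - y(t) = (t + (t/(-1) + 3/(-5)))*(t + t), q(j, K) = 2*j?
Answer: 284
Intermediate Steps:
y(t) = 9 + 6*t/5 (y(t) = 9 - (t + (t/(-1) + 3/(-5)))*(t + t) = 9 - (t + (t*(-1) + 3*(-⅕)))*2*t = 9 - (t + (-t - ⅗))*2*t = 9 - (t + (-⅗ - t))*2*t = 9 - (-3)*2*t/5 = 9 - (-6)*t/5 = 9 + 6*t/5)
((y(-5) + q(4, -2))² + 300) - 137 = (((9 + (6/5)*(-5)) + 2*4)² + 300) - 137 = (((9 - 6) + 8)² + 300) - 137 = ((3 + 8)² + 300) - 137 = (11² + 300) - 137 = (121 + 300) - 137 = 421 - 137 = 284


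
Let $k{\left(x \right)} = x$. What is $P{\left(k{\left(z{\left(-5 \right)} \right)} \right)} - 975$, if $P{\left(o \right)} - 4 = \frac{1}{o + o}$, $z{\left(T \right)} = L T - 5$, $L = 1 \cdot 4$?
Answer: $- \frac{48551}{50} \approx -971.02$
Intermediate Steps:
$L = 4$
$z{\left(T \right)} = -5 + 4 T$ ($z{\left(T \right)} = 4 T - 5 = -5 + 4 T$)
$P{\left(o \right)} = 4 + \frac{1}{2 o}$ ($P{\left(o \right)} = 4 + \frac{1}{o + o} = 4 + \frac{1}{2 o}$)
$P{\left(k{\left(z{\left(-5 \right)} \right)} \right)} - 975 = \left(4 + \frac{1}{2 \left(-5 + 4 \left(-5\right)\right)}\right) - 975 = \left(4 + \frac{1}{2 \left(-5 - 20\right)}\right) - 975 = \left(4 + \frac{1}{2 \left(-25\right)}\right) - 975 = \left(4 + \frac{1}{2} \left(- \frac{1}{25}\right)\right) - 975 = \left(4 - \frac{1}{50}\right) - 975 = \frac{199}{50} - 975 = - \frac{48551}{50}$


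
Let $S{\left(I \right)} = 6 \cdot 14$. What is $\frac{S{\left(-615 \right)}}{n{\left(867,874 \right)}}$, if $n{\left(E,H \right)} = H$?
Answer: $\frac{42}{437} \approx 0.09611$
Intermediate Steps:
$S{\left(I \right)} = 84$
$\frac{S{\left(-615 \right)}}{n{\left(867,874 \right)}} = \frac{84}{874} = 84 \cdot \frac{1}{874} = \frac{42}{437}$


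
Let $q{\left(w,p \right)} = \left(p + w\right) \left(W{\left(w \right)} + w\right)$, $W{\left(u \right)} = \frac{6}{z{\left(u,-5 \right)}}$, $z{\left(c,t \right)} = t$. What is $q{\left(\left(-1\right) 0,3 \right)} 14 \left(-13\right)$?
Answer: $\frac{3276}{5} \approx 655.2$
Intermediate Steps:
$W{\left(u \right)} = - \frac{6}{5}$ ($W{\left(u \right)} = \frac{6}{-5} = 6 \left(- \frac{1}{5}\right) = - \frac{6}{5}$)
$q{\left(w,p \right)} = \left(- \frac{6}{5} + w\right) \left(p + w\right)$ ($q{\left(w,p \right)} = \left(p + w\right) \left(- \frac{6}{5} + w\right) = \left(- \frac{6}{5} + w\right) \left(p + w\right)$)
$q{\left(\left(-1\right) 0,3 \right)} 14 \left(-13\right) = \left(\left(\left(-1\right) 0\right)^{2} - \frac{18}{5} - \frac{6 \left(\left(-1\right) 0\right)}{5} + 3 \left(\left(-1\right) 0\right)\right) 14 \left(-13\right) = \left(0^{2} - \frac{18}{5} - 0 + 3 \cdot 0\right) 14 \left(-13\right) = \left(0 - \frac{18}{5} + 0 + 0\right) 14 \left(-13\right) = \left(- \frac{18}{5}\right) 14 \left(-13\right) = \left(- \frac{252}{5}\right) \left(-13\right) = \frac{3276}{5}$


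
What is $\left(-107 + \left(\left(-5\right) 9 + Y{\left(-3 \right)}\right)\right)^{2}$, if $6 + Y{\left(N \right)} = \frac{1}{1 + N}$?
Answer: $\frac{100489}{4} \approx 25122.0$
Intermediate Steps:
$Y{\left(N \right)} = -6 + \frac{1}{1 + N}$
$\left(-107 + \left(\left(-5\right) 9 + Y{\left(-3 \right)}\right)\right)^{2} = \left(-107 - \left(45 - \frac{-5 - -18}{1 - 3}\right)\right)^{2} = \left(-107 - \left(45 - \frac{-5 + 18}{-2}\right)\right)^{2} = \left(-107 - \frac{103}{2}\right)^{2} = \left(- \frac{317}{2}\right)^{2} = \frac{100489}{4}$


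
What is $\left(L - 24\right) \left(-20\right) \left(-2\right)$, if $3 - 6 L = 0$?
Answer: $-940$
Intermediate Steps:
$L = \frac{1}{2}$ ($L = \frac{1}{2} - 0 = \frac{1}{2} + 0 = \frac{1}{2} \approx 0.5$)
$\left(L - 24\right) \left(-20\right) \left(-2\right) = \left(\frac{1}{2} - 24\right) \left(-20\right) \left(-2\right) = \left(- \frac{47}{2}\right) \left(-20\right) \left(-2\right) = 470 \left(-2\right) = -940$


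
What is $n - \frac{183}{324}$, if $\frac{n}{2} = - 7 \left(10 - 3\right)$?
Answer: $- \frac{10645}{108} \approx -98.565$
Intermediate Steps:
$n = -98$ ($n = 2 \left(- 7 \left(10 - 3\right)\right) = 2 \left(\left(-7\right) 7\right) = 2 \left(-49\right) = -98$)
$n - \frac{183}{324} = -98 - \frac{183}{324} = -98 - 183 \cdot \frac{1}{324} = -98 - \frac{61}{108} = - \frac{10645}{108}$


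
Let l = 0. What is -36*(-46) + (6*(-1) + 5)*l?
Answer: 1656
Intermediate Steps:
-36*(-46) + (6*(-1) + 5)*l = -36*(-46) + (6*(-1) + 5)*0 = 1656 + (-6 + 5)*0 = 1656 - 1*0 = 1656 + 0 = 1656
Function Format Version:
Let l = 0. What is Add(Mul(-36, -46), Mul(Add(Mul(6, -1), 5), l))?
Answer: 1656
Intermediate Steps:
Add(Mul(-36, -46), Mul(Add(Mul(6, -1), 5), l)) = Add(Mul(-36, -46), Mul(Add(Mul(6, -1), 5), 0)) = Add(1656, Mul(Add(-6, 5), 0)) = Add(1656, Mul(-1, 0)) = Add(1656, 0) = 1656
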